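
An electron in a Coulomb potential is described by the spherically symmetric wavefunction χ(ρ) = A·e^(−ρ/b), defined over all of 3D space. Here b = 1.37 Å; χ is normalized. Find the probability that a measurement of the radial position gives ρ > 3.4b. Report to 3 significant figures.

P ≈ 0.0344

Integrate the radial probability density 4πρ²|χ|² over ρ > 3.4b.
The full normalization integral is A²·[π·b^3] = 1, fixing A².
Let u = ρ/b; then A², 4π and the length scale all cancel, so P = ∫_{3.4}^{∞} u^2·e^(-2·u) du ÷ ∫_{0}^{∞} u^2·e^(-2·u) du.
Using ∫ u^2·e^(-2·u) du = -(2·u^2 + 2·u + 1)·e^(-2·u)/4, the numerator is 773·e^(-34/5)/100 and the denominator is 1/4.
This evaluates to P = 0.03444.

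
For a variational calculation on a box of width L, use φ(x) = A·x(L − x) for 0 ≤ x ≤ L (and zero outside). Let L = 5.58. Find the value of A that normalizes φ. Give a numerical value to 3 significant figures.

A ≈ 0.0745

The normalization condition is ∫|φ|² dx = 1 from 0 to L.
Carrying out the integral gives A² · L^5/30.
Hence A² = 1/[L^5/30].
Plugging in L = 5.58 yields A = 0.07447.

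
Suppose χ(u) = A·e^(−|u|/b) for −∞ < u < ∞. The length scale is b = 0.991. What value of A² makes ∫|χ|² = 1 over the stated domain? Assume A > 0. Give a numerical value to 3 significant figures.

We need A² ∫|f|² du = 1, taking the integral from −∞ to ∞.
Using ∫₀^∞ uⁿ e^(−αu) du = n!/αⁿ⁺¹, carrying out the integral gives A² · b.
Setting this equal to 1 gives A² = 1/(b).
Substituting b = 0.991 gives A² = 1.009, so A = 1.005.

A^2 ≈ 1.01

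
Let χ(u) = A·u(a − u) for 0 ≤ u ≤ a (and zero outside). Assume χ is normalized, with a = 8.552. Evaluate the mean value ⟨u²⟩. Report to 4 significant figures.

⟨u^2⟩ ≈ 20.90

The expectation value is the |χ|²-weighted average of u^2: ∫ u^2|χ|² du.
Evaluating both integrals, ⟨u²⟩ = 2·a^2/7.
With a = 8.552, ⟨u^2⟩ = 20.896.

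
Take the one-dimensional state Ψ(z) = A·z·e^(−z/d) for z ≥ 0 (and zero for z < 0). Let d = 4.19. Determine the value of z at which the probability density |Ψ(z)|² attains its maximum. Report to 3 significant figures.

z ≈ 4.19

Differentiate |Ψ(z)|² with respect to z and set to zero.
Solving yields z = d.
With d = 4.19, the most probable position is 4.190.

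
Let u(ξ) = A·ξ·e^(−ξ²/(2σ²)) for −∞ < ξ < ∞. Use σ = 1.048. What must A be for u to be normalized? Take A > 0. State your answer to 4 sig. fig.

Normalization requires ∫|u|² dξ = 1, integrated from −∞ to ∞.
With ∫_{−∞}^{∞} ξ^(2m) e^(−αξ²) dξ = (2m−1)!!·√π / (2^m α^(m+1/2)), ∫|u|² dξ = A²·(√(π)·σ^3/2).
Setting this equal to 1 gives A² = 1/(√(π)·σ^3/2).
Plugging in σ = 1.048 yields A = 0.99011.

A ≈ 0.9901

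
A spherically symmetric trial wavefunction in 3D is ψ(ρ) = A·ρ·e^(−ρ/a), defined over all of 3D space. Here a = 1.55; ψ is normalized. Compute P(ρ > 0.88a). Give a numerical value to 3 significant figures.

P ≈ 0.966

With dV = 4πρ²dρ, the probability is ∫|ψ|² dV over ρ > 0.88a.
The full normalization integral is A²·[3·π·a^5] = 1, fixing A².
Let u = ρ/a; then A², 4π and the length scale all cancel, so P = ∫_{0.88}^{∞} u^4·e^(-2·u) du ÷ ∫_{0}^{∞} u^4·e^(-2·u) du.
Using ∫ u^4·e^(-2·u) du = -(u^4/2 + u^3 + 3·u^2/2 + 3·u/2 + 3/4)·e^(-2·u), the numerator is ≈ 0.72481 and the denominator is 3/4.
Taking the ratio yields P = 0.9664.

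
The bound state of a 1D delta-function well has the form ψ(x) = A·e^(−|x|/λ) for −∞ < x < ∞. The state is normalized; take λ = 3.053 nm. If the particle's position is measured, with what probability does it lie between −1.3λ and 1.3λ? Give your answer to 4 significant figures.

P ≈ 0.9257

The probability is P = ∫ |ψ|² dx over [−1.3λ, 1.3λ].
With A² fixed by ∫|ψ|² = 1, i.e. A² = (λ)^(−1), substitute and integrate.
By symmetry take twice the x ≥ 0 contribution in numerator and denominator; the 2's cancel. In terms of u = x/λ (A² and the length scale cancel between numerator and denominator), P = [∫_{0}^{1.3} e^(-2·u) du] / [∫_{0}^{∞} e^(-2·u) du].
An antiderivative of e^(-2·u) is -e^(-2·u)/2; evaluating from 0 to 1.3 gives 1/2 - e^(-13/5)/2, while the full integral is 1/2.
The result is P = 0.92573.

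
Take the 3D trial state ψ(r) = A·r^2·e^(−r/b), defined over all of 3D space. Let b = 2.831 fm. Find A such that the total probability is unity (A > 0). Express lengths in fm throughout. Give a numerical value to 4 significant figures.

Normalization requires ∫|ψ|² 4πr² dr = 1, integrated from 0 to ∞.
In 3D with spherical symmetry the volume element is 4πr² dr.
∫|ψ|² 4πr² dr = A²·(45·π·b^7/2).
Hence A² = 1/[45·π·b^7/2].
Plugging in b = 2.831 yields A = 0.0031156.

A ≈ 0.003116 fm^(-7/2)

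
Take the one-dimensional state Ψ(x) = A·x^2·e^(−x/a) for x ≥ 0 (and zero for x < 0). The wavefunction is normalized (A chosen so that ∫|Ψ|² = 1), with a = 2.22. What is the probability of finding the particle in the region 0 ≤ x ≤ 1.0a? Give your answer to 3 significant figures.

P ≈ 0.0527

P = ∫_{0}^{1.0a} |Ψ(x)|² dx.
Since A² = 1/(3·a^5/4), this is the region integral divided by the full normalization integral.
Let u = x/a; then A² and the length scale cancel, so P = ∫_{0}^{1.0} u^4·e^(-2·u) du ÷ ∫_{0}^{∞} u^4·e^(-2·u) du.
Using ∫ u^4·e^(-2·u) du = -(u^4/2 + u^3 + 3·u^2/2 + 3·u/2 + 3/4)·e^(-2·u), the numerator is 3/4 - 21·e^(-2)/4 and the denominator is 3/4.
Evaluating gives P = 0.05265.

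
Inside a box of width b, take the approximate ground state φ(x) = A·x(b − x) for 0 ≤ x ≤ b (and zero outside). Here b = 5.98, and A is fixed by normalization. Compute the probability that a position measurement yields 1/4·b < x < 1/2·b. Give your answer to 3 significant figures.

The probability is P = ∫ |φ|² dx over [1/4·b, 1/2·b].
With A² fixed by ∫|φ|² = 1, i.e. A² = (b^5/30)^(−1), substitute and integrate.
Substituting u = x/b, A² and the length scale cancel in the ratio: P = ∫_{1/4}^{1/2} u^2·(1 - u)^2 du / ∫_{0}^{1} u^2·(1 - u)^2 du.
Using ∫ u^2·(1 - u)^2 du = u^3·(6·u^2 - 15·u + 10)/30, the numerator is ≈ 0.013216 and the denominator is 1/30.
Evaluating gives P = 203/512.

P ≈ 0.396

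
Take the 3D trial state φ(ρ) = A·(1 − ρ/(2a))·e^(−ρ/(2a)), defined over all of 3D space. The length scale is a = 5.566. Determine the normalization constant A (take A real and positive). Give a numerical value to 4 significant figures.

A ≈ 0.01519

Normalization requires ∫|φ|² 4πρ² dρ = 1, integrated from 0 to ∞.
(Spherical symmetry: dV = 4πρ² dρ.)
The integral (without the A² prefactor) comes out to 8·π·a^3.
With a = 5.566: A² = 0.00023074 and A = 0.015190.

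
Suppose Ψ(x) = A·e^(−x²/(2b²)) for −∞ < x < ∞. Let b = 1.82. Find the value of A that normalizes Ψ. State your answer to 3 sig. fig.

Normalization requires ∫|Ψ|² dx = 1, integrated from −∞ to ∞.
The integral (without the A² prefactor) comes out to √(π)·b.
Substituting b = 1.82 gives A² = 0.3100, so A = 0.5568.

A ≈ 0.557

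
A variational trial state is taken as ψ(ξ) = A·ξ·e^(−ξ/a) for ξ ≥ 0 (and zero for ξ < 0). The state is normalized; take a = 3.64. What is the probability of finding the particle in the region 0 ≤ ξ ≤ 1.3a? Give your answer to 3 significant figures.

|ψ|² is the probability density, so P = ∫_{0}^{1.3a} |ψ|² dξ.
The normalization integral ∫|ψ|²dξ over the whole domain equals a^3/4·A², and A² cancels in the ratio.
Let u = ξ/a; then A² and the length scale cancel, so P = ∫_{0}^{1.3} u^2·e^(-2·u) du ÷ ∫_{0}^{∞} u^2·e^(-2·u) du.
An antiderivative of u^2·e^(-2·u) is -(2·u^2 + 2·u + 1)·e^(-2·u)/4; evaluating from 0 to 1.3 gives 1/4 - 349·e^(-13/5)/200, while the full integral is 1/4.
The result is P = 0.4816.

P ≈ 0.482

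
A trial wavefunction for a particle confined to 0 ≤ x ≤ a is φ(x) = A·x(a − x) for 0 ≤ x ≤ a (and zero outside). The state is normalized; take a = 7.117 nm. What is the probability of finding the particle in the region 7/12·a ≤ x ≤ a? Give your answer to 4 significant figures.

P ≈ 0.3466

|φ|² is the probability density, so P = ∫_{7/12·a}^{a} |φ|² dx.
The normalization integral ∫|φ|²dx over the whole domain equals a^5/30·A², and A² cancels in the ratio.
In terms of u = x/a (A² and the length scale cancel between numerator and denominator), P = [∫_{7/12}^{1} u^2·(1 - u)^2 du] / [∫_{0}^{1} u^2·(1 - u)^2 du].
With ∫ u^2·(1 - u)^2 du = u^3·(6·u^2 - 15·u + 10)/30 + C, the region integral is ≈ 0.0115540 and the full one is 1/30.
Evaluating gives P = 0.34662.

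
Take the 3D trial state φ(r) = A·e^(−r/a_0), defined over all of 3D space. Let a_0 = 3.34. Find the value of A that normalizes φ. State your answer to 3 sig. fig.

A ≈ 0.0924

The normalization condition is ∫|φ|² 4πr² dr = 1 from 0 to ∞.
The integral (without the A² prefactor) comes out to π·a_0^3.
So A² = (π·a_0^3)^(−1).
With a_0 = 3.34: A² = 0.008543 and A = 0.09243.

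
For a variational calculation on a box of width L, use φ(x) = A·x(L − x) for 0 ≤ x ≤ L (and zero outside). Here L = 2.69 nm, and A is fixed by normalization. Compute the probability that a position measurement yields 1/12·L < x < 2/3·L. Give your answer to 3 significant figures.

P ≈ 0.785

The probability is P = ∫ |φ|² dx over [1/12·L, 2/3·L].
The normalization integral ∫|φ|²dx over the whole domain equals L^5/30·A², and A² cancels in the ratio.
Let u = x/L; then A² and the length scale cancel, so P = ∫_{1/12}^{2/3} u^2·(1 - u)^2 du ÷ ∫_{0}^{1} u^2·(1 - u)^2 du.
With ∫ u^2·(1 - u)^2 du = u^3·(6·u^2 - 15·u + 10)/30 + C, the region integral is ≈ 0.026168 and the full one is 1/30.
Taking the ratio, P = 0.7850.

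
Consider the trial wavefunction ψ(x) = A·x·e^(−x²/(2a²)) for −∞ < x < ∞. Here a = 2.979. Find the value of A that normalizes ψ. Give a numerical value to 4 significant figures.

A ≈ 0.2066

Require ∫ |ψ|² dx = 1 over the whole domain.
Differentiating ∫e^(−αx²) dx = √(π/α) under α to get the higher moments, ∫|ψ|² dx = A²·(√(π)·a^3/2).
Setting this equal to 1 gives A² = 1/(√(π)·a^3/2).
Substituting a = 2.979 gives A² = 0.042682, so A = 0.20660.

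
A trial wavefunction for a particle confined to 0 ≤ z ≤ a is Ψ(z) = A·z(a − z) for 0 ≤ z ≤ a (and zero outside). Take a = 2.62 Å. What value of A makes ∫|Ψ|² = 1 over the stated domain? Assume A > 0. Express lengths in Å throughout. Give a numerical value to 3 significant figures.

We need A² ∫|f|² dz = 1, taking the integral from 0 to a.
Carrying out the integral gives A² · a^5/30.
So A² = (a^5/30)^(−1).
Substituting a = 2.62 gives A² = 0.2430, so A = 0.4930.

A ≈ 0.493 Å^(-5/2)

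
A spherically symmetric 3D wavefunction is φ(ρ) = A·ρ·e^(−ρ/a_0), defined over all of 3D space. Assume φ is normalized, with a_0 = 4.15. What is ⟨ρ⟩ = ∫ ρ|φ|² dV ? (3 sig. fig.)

⟨ρ⟩ ≈ 10.4

The expectation value is the |φ|²-weighted average of ρ: ∫ ρ|φ|² 4πρ² dρ.
Using ∫₀^∞ ρⁿ e^(−αρ) dρ = n!/αⁿ⁺¹, since the A² factors cancel between numerator and denominator, ⟨ρ⟩ = 5·a_0/2.
Putting a_0 = 4.15 gives 10.38.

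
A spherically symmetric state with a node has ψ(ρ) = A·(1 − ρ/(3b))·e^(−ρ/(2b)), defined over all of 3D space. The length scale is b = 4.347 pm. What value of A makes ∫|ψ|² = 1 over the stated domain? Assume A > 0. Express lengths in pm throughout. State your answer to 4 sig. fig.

A ≈ 0.03812 pm^(-3/2)

Normalization requires ∫|ψ|² 4πρ² dρ = 1, integrated from 0 to ∞.
In 3D with spherical symmetry the volume element is 4πρ² dρ.
Recall ∫₀^∞ ρ^m e^(−ρ/β) dρ = m!·β^(m+1), carrying out the integral gives A² · 8·π·b^3/3.
Hence A² = 1/[8·π·b^3/3].
Plugging in b = 4.347 yields A = 0.038120.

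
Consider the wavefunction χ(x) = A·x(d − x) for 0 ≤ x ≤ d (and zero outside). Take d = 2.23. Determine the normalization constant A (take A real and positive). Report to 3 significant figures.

A ≈ 0.738

We need A² ∫|f|² dx = 1, taking the integral from 0 to d.
Expanding the polynomial and integrating term by term, the integral (without the A² prefactor) comes out to d^5/30.
Hence A² = 1/[d^5/30].
With d = 2.23: A² = 0.5440 and A = 0.7376.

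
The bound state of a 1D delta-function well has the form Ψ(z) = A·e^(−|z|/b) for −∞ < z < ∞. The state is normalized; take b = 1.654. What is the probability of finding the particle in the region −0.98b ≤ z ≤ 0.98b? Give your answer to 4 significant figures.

P = ∫_{−0.98b}^{0.98b} |Ψ(z)|² dz.
Since A² = 1/(b), this is the region integral divided by the full normalization integral.
Both integrals are even about z = 0, so only the z ≥ 0 halves are needed (the factors of 2 cancel). Substituting u = z/b, A² and the length scale cancel in the ratio: P = ∫_{0}^{0.98} e^(-2·u) du / ∫_{0}^{∞} e^(-2·u) du.
An antiderivative of e^(-2·u) is -e^(-2·u)/2; evaluating from 0 to 0.98 gives 1/2 - e^(-49/25)/2, while the full integral is 1/2.
This works out to P = 0.85914.

P ≈ 0.8591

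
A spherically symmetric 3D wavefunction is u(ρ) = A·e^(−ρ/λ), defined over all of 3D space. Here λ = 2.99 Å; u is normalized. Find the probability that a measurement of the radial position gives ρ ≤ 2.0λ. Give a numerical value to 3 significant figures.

With dV = 4πρ²dρ, the probability is ∫|u|² dV over ρ ≤ 2.0λ.
The full normalization integral is A²·[π·λ^3] = 1, fixing A².
Let t = ρ/λ; then A², 4π and the length scale all cancel, so P = ∫_{0}^{2.0} t^2·e^(-2·t) dt ÷ ∫_{0}^{∞} t^2·e^(-2·t) dt.
Using ∫ t^2·e^(-2·t) dt = -(2·t^2 + 2·t + 1)·e^(-2·t)/4, the numerator is 1/4 - 13·e^(-4)/4 and the denominator is 1/4.
Taking the ratio yields P = 0.7619.

P ≈ 0.762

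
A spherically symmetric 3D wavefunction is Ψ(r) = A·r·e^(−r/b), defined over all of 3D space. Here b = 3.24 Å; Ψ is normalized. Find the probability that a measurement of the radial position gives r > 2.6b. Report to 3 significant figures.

With dV = 4πr²dr, the probability is ∫|Ψ|² dV over r > 2.6b.
A² is fixed by ∫₀^∞ 4πr²|Ψ|² dr = 1, i.e. A² = (3·π·b^5)^(−1).
Let u = r/b; then A², 4π and the length scale all cancel, so P = ∫_{2.6}^{∞} u^4·e^(-2·u) du ÷ ∫_{0}^{∞} u^4·e^(-2·u) du.
With ∫ u^4·e^(-2·u) du = -(u^4/2 + u^3 + 3·u^2/2 + 3·u/2 + 3/4)·e^(-2·u) + C, the region integral is ≈ 0.30460 and the full one is 3/4.
The region integral divided by the full integral gives P = 0.4061.

P ≈ 0.406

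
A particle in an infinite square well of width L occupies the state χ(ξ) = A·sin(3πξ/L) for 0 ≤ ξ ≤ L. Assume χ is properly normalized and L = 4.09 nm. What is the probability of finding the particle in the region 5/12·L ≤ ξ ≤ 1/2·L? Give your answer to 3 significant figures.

P ≈ 0.136

|χ|² is the probability density, so P = ∫_{5/12·L}^{1/2·L} |χ|² dξ.
With A² fixed by ∫|χ|² = 1, i.e. A² = (L/2)^(−1), substitute and integrate.
Substituting u = ξ/L, A² and the length scale cancel in the ratio: P = ∫_{5/12}^{1/2} sin(3·π·u)^2 du / ∫_{0}^{1} sin(3·π·u)^2 du.
With ∫ sin(3·π·u)^2 du = u/2 - sin(6·π·u)/(12·π) + C, the region integral is 1/(12·π) + 1/24 and the full one is 1/2.
This works out to P = (2 + π)/(12·π).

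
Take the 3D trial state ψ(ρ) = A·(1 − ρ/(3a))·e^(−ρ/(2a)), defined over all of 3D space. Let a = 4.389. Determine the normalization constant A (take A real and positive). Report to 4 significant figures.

A ≈ 0.03757

We need A² ∫|f|² 4πρ² dρ = 1, taking the integral from 0 to ∞.
The angular integral contributes 4π, leaving ∫₀^∞ ρ²|ψ|² dρ.
∫|ψ|² 4πρ² dρ = A²·(8·π·a^3/3).
Substituting a = 4.389 gives A² = 0.0014118, so A = 0.037574.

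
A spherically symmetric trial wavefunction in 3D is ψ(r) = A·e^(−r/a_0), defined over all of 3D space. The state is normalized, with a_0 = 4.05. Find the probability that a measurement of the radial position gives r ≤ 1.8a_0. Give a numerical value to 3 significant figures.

P ≈ 0.697

With dV = 4πr²dr, the probability is ∫|ψ|² dV over r ≤ 1.8a_0.
The full normalization integral is A²·[π·a_0^3] = 1, fixing A².
Substituting u = r/a_0, A², 4π and the length scale all cancel in the ratio: P = ∫_{0}^{1.8} u^2·e^(-2·u) du / ∫_{0}^{∞} u^2·e^(-2·u) du.
An antiderivative of u^2·e^(-2·u) is -(2·u^2 + 2·u + 1)·e^(-2·u)/4; evaluating from 0 to 1.8 gives 1/4 - 277·e^(-18/5)/100, while the full integral is 1/4.
The region integral divided by the full integral gives P = 0.6973.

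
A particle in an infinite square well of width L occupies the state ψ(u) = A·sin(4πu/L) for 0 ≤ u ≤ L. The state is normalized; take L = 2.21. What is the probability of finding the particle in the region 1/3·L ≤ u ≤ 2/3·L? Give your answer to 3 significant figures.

|ψ|² is the probability density, so P = ∫_{1/3·L}^{2/3·L} |ψ|² du.
With A² fixed by ∫|ψ|² = 1, i.e. A² = (L/2)^(−1), substitute and integrate.
Let t = u/L; then A² and the length scale cancel, so P = ∫_{1/3}^{2/3} sin(4·π·t)^2 dt ÷ ∫_{0}^{1} sin(4·π·t)^2 dt.
An antiderivative of sin(4·π·t)^2 is t/2 - sin(4·π·t)·cos(4·π·t)/(8·π); evaluating from 1/3 to 2/3 gives √(3)/(16·π) + 1/6, while the full integral is 1/2.
Taking the ratio, P = (√(3)/8 + π/3)/π.

P ≈ 0.402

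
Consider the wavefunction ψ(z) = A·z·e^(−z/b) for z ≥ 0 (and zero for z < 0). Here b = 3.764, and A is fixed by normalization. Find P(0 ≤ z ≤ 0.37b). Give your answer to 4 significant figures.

P ≈ 0.03919

The probability is P = ∫ |ψ|² dz over [0, 0.37b].
The normalization integral ∫|ψ|²dz over the whole domain equals b^3/4·A², and A² cancels in the ratio.
Let u = z/b; then A² and the length scale cancel, so P = ∫_{0}^{0.37} u^2·e^(-2·u) du ÷ ∫_{0}^{∞} u^2·e^(-2·u) du.
With ∫ u^2·e^(-2·u) du = -(2·u^2 + 2·u + 1)·e^(-2·u)/4 + C, the region integral is ≈ 0.00979700 and the full one is 1/4.
The result is P = 0.039188.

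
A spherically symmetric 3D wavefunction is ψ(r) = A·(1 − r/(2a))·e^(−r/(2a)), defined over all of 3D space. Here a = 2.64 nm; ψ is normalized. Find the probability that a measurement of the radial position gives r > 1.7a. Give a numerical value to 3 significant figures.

P = ∫ |ψ|² 4πr² dr over r > 1.7a.
A² is fixed by ∫₀^∞ 4πr²|ψ|² dr = 1, i.e. A² = (8·π·a^3)^(−1).
Let u = r/a; then A², 4π and the length scale all cancel, so P = ∫_{1.7}^{∞} u^2·(1 - u/2)^2·e^(-u) du ÷ ∫_{0}^{∞} u^2·(1 - u/2)^2·e^(-u) du.
An antiderivative of u^2·(1 - u/2)^2·e^(-u) is -(u^4/4 + u^2 + 2·u + 2)·e^(-u); evaluating from 1.7 to ∞ gives ≈ 1.8959, while the full integral is 2.
Taking the ratio yields P = 0.9479.

P ≈ 0.948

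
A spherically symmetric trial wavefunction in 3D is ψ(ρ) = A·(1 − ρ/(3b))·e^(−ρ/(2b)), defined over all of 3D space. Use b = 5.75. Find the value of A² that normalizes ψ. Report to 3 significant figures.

We need A² ∫|f|² 4πρ² dρ = 1, taking the integral from 0 to ∞.
(Spherical symmetry: dV = 4πρ² dρ.)
Carrying out the integral gives A² · 8·π·b^3/3.
Hence A² = 1/[8·π·b^3/3].
Substituting b = 5.75 gives A² = 0.0006279, so A = 0.02506.

A^2 ≈ 0.000628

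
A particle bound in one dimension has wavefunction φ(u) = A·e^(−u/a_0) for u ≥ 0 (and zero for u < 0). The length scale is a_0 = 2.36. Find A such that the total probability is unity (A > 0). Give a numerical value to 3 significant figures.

The normalization condition is ∫|φ|² du = 1 from 0 to ∞.
∫|φ|² du = A²·(a_0/2).
Plugging in a_0 = 2.36 yields A = 0.9206.

A ≈ 0.921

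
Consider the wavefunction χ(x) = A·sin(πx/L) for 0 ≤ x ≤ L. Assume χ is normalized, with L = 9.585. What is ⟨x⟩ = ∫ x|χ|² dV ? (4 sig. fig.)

⟨x⟩ ≈ 4.793

By definition ⟨x⟩ = ∫ x |χ(x)|² dx.
Evaluating both integrals, ⟨x⟩ = L/2.
With L = 9.585, ⟨x⟩ = 4.7925.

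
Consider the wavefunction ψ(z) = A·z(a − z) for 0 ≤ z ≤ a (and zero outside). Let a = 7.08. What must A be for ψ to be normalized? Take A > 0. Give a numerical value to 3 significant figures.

We need A² ∫|f|² dz = 1, taking the integral from 0 to a.
Expanding the polynomial and integrating term by term, carrying out the integral gives A² · a^5/30.
So A² = (a^5/30)^(−1).
With a = 7.08: A² = 0.001686 and A = 0.04107.

A ≈ 0.0411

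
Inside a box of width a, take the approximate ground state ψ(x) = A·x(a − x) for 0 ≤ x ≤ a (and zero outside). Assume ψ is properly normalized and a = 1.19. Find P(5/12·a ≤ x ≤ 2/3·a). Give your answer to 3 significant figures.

P ≈ 0.444

The probability is P = ∫ |ψ|² dx over [5/12·a, 2/3·a].
Since A² = 1/(a^5/30), this is the region integral divided by the full normalization integral.
Let u = x/a; then A² and the length scale cancel, so P = ∫_{5/12}^{2/3} u^2·(1 - u)^2 du ÷ ∫_{0}^{1} u^2·(1 - u)^2 du.
An antiderivative of u^2·(1 - u)^2 is u^3·(6·u^2 - 15·u + 10)/30; evaluating from 5/12 to 2/3 gives ≈ 0.014783, while the full integral is 1/30.
Evaluating gives P = 0.4435.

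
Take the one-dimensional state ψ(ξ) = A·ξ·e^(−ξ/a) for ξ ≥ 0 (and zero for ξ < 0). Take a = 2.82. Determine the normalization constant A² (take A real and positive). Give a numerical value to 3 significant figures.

A^2 ≈ 0.178

The normalization condition is ∫|ψ|² dξ = 1 from 0 to ∞.
Recall ∫₀^∞ ξ^m e^(−ξ/β) dξ = m!·β^(m+1), carrying out the integral gives A² · a^3/4.
Hence A² = 1/[a^3/4].
With a = 2.82: A² = 0.1784 and A = 0.4223.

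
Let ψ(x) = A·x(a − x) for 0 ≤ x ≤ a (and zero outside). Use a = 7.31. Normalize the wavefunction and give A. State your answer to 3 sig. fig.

Normalization requires ∫|ψ|² dx = 1, integrated from 0 to a.
With ψ = A·x(a − x), the integral evaluates to A²·[a^5/30].
Hence A² = 1/[a^5/30].
Substituting a = 7.31 gives A² = 0.001437, so A = 0.03791.

A ≈ 0.0379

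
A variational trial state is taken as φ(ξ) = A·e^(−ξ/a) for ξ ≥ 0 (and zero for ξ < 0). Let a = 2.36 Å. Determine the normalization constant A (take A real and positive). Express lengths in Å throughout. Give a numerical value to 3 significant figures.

A ≈ 0.921 Å^(-1/2)

We need A² ∫|f|² dξ = 1, taking the integral from 0 to ∞.
With ∫₀^∞ ξ^0 e^(−αξ) dξ = 0!/α^1, carrying out the integral gives A² · a/2.
Plugging in a = 2.36 yields A = 0.9206.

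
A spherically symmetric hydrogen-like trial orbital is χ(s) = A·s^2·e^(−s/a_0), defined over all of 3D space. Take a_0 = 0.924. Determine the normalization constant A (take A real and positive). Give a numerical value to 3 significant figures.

Normalization requires ∫|χ|² 4πs² ds = 1, integrated from 0 to ∞.
(Spherical symmetry: dV = 4πs² ds.)
With ∫₀^∞ s^6 e^(−αs) ds = 6!/α^7, with χ = A·s^2·e^(−s/a_0), the integral evaluates to A²·[45·π·a_0^7/2].
Substituting a_0 = 0.924 gives A² = 0.02460, so A = 0.1568.

A ≈ 0.157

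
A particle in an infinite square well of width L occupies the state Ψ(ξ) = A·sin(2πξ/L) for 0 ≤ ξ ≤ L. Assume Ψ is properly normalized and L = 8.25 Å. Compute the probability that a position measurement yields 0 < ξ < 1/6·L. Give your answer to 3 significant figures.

P ≈ 0.0978

|Ψ|² is the probability density, so P = ∫_{0}^{1/6·L} |Ψ|² dξ.
The normalization integral ∫|Ψ|²dξ over the whole domain equals L/2·A², and A² cancels in the ratio.
Substituting u = ξ/L, A² and the length scale cancel in the ratio: P = ∫_{0}^{1/6} sin(2·π·u)^2 du / ∫_{0}^{1} sin(2·π·u)^2 du.
An antiderivative of sin(2·π·u)^2 is u/2 - sin(4·π·u)/(8·π); evaluating from 0 to 1/6 gives -√(3)/(16·π) + 1/12, while the full integral is 1/2.
This works out to P = (-√(3)/8 + π/6)/π.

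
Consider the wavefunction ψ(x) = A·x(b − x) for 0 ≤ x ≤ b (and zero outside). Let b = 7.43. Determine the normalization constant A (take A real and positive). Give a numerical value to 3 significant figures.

Normalization requires ∫|ψ|² dx = 1, integrated from 0 to b.
With ψ = A·x(b − x), the integral evaluates to A²·[b^5/30].
So A² = (b^5/30)^(−1).
Substituting b = 7.43 gives A² = 0.001325, so A = 0.03640.

A ≈ 0.0364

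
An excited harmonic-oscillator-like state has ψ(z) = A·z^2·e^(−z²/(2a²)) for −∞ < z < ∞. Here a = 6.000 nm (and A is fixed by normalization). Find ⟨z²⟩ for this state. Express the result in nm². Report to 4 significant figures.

By definition ⟨z²⟩ = ∫ z^2 |ψ(z)|² dz.
Since the A² factors cancel between numerator and denominator, ⟨z²⟩ = 5·a^2/2.
Putting a = 6.000 gives 90.000.

⟨z^2⟩ ≈ 90.00 nm^2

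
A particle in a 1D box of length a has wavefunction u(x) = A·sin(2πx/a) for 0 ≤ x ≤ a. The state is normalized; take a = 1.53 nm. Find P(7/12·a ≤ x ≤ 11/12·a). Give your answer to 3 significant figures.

The probability is P = ∫ |u|² dx over [7/12·a, 11/12·a].
Since A² = 1/(a/2), this is the region integral divided by the full normalization integral.
In terms of t = x/a (A² and the length scale cancel between numerator and denominator), P = [∫_{7/12}^{11/12} sin(2·π·t)^2 dt] / [∫_{0}^{1} sin(2·π·t)^2 dt].
An antiderivative of sin(2·π·t)^2 is t/2 - sin(4·π·t)/(8·π); evaluating from 7/12 to 11/12 gives √(3)/(8·π) + 1/6, while the full integral is 1/2.
Evaluating gives P = (√(3)/4 + π/3)/π.

P ≈ 0.471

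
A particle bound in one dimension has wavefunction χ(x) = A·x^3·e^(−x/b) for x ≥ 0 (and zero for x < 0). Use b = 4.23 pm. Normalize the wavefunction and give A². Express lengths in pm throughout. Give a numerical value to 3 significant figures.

Normalization requires ∫|χ|² dx = 1, integrated from 0 to ∞.
Using ∫₀^∞ xⁿ e^(−αx) dx = n!/αⁿ⁺¹, the integral (without the A² prefactor) comes out to 45·b^7/8.
Setting this equal to 1 gives A² = 1/(45·b^7/8).
Plugging in b = 4.23 yields A = 0.002709.

A^2 ≈ 0.00000734 pm^(-7)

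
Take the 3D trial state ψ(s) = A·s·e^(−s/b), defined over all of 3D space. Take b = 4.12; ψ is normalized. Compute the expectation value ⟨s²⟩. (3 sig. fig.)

⟨s^2⟩ ≈ 127

By definition ⟨s²⟩ = ∫ s^2 |ψ(s)|² 4πs² ds.
The ratio of the moment integral to the normalization integral gives ⟨s²⟩ = 15·b^2/2.
Putting b = 4.12 gives 127.3.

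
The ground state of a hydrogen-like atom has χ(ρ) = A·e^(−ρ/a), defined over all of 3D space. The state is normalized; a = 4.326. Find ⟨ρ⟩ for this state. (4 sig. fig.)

⟨ρ⟩ ≈ 6.489

The expectation value is the |χ|²-weighted average of ρ: ∫ ρ|χ|² 4πρ² dρ.
Evaluating both integrals, ⟨ρ⟩ = 3·a/2.
With a = 4.326, ⟨ρ⟩ = 6.4890.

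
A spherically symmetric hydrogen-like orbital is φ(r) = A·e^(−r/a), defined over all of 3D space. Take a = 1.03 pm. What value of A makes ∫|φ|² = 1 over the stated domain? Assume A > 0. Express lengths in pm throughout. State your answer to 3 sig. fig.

A ≈ 0.540 pm^(-3/2)

Normalization requires ∫|φ|² 4πr² dr = 1, integrated from 0 to ∞.
The angular integral contributes 4π, leaving ∫₀^∞ r²|φ|² dr.
∫|φ|² 4πr² dr = A²·(π·a^3).
Plugging in a = 1.03 yields A = 0.5397.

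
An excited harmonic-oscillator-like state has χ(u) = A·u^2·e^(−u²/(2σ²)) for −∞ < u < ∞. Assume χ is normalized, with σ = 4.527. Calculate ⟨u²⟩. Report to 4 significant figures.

⟨u^2⟩ ≈ 51.23

By definition ⟨u²⟩ = ∫ u^2 |χ(u)|² du.
Evaluating both integrals, ⟨u²⟩ = 5·σ^2/2.
Putting σ = 4.527 gives 51.234.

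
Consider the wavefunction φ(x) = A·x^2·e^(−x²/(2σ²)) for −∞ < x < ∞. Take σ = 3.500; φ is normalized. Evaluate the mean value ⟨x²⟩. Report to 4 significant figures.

⟨x^2⟩ ≈ 30.63

The expectation value is the |φ|²-weighted average of x^2: ∫ x^2|φ|² dx.
Since the A² factors cancel between numerator and denominator, ⟨x²⟩ = 5·σ^2/2.
Putting σ = 3.500 gives 30.625.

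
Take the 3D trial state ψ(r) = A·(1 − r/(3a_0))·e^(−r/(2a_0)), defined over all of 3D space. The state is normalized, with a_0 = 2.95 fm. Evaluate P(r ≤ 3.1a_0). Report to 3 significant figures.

With dV = 4πr²dr, the probability is ∫|ψ|² dV over r ≤ 3.1a_0.
The full normalization integral is A²·[8·π·a_0^3/3] = 1, fixing A².
Substituting u = r/a_0, A², 4π and the length scale all cancel in the ratio: P = ∫_{0}^{3.1} u^2·(1 - u/3)^2·e^(-u) du / ∫_{0}^{∞} u^2·(1 - u/3)^2·e^(-u) du.
An antiderivative of u^2·(1 - u/3)^2·e^(-u) is (-u^4 + 2·u^3 - 3·u^2 - 6·u - 6)·e^(-u)/9; evaluating from 0 to 3.1 gives ≈ 0.23519, while the full integral is 2/3.
This evaluates to P = 0.3528.

P ≈ 0.353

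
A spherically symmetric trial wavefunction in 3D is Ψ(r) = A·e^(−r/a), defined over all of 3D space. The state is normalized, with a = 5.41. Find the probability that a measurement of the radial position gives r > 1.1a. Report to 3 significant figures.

P ≈ 0.623

P = ∫ |Ψ|² 4πr² dr over r > 1.1a.
The full normalization integral is A²·[π·a^3] = 1, fixing A².
Substituting u = r/a, A², 4π and the length scale all cancel in the ratio: P = ∫_{1.1}^{∞} u^2·e^(-2·u) du / ∫_{0}^{∞} u^2·e^(-2·u) du.
An antiderivative of u^2·e^(-2·u) is -(2·u^2 + 2·u + 1)·e^(-2·u)/4; evaluating from 1.1 to ∞ gives 281·e^(-11/5)/200, while the full integral is 1/4.
The region integral divided by the full integral gives P = 0.6227.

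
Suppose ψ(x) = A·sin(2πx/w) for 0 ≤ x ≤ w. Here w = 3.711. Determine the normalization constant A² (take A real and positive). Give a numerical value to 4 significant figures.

A^2 ≈ 0.5389

Require ∫ |ψ|² dx = 1 over the whole domain.
The integral (without the A² prefactor) comes out to w/2.
Plugging in w = 3.711 yields A = 0.73412.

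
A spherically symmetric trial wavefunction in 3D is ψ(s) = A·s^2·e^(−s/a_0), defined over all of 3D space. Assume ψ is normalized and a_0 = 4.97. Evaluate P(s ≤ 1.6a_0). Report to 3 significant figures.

P = ∫ |ψ|² 4πs² ds over s ≤ 1.6a_0.
Normalization gives A² = 1/(45·π·a_0^7/2).
Let u = s/a_0; then A², 4π and the length scale all cancel, so P = ∫_{0}^{1.6} u^6·e^(-2·u) du ÷ ∫_{0}^{∞} u^6·e^(-2·u) du.
With ∫ u^6·e^(-2·u) du = -(4·u^6 + 12·u^5 + 30·u^4 + 60·u^3 + 90·u^2 + 90·u + 45)·e^(-2·u)/8 + C, the region integral is ≈ 0.25098 and the full one is 45/8.
This evaluates to P = 0.04462.

P ≈ 0.0446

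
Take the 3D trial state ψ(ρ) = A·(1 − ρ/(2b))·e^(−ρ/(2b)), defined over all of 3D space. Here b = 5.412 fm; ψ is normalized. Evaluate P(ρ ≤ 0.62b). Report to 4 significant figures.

P ≈ 0.01520

P = ∫ |ψ|² 4πρ² dρ over ρ ≤ 0.62b.
The full normalization integral is A²·[8·π·b^3] = 1, fixing A².
Substituting u = ρ/b, A², 4π and the length scale all cancel in the ratio: P = ∫_{0}^{0.62} u^2·(1 - u/2)^2·e^(-u) du / ∫_{0}^{∞} u^2·(1 - u/2)^2·e^(-u) du.
With ∫ u^2·(1 - u/2)^2·e^(-u) du = -(u^4/4 + u^2 + 2·u + 2)·e^(-u) + C, the region integral is ≈ 0.0304021 and the full one is 2.
The region integral divided by the full integral gives P = 0.015201.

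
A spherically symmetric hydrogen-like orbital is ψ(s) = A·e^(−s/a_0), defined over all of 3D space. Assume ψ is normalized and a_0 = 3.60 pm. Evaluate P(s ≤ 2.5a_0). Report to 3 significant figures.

P ≈ 0.875

With dV = 4πs²ds, the probability is ∫|ψ|² dV over s ≤ 2.5a_0.
A² is fixed by ∫₀^∞ 4πs²|ψ|² ds = 1, i.e. A² = (π·a_0^3)^(−1).
Substituting u = s/a_0, A², 4π and the length scale all cancel in the ratio: P = ∫_{0}^{2.5} u^2·e^(-2·u) du / ∫_{0}^{∞} u^2·e^(-2·u) du.
Using ∫ u^2·e^(-2·u) du = -(2·u^2 + 2·u + 1)·e^(-2·u)/4, the numerator is 1/4 - 37·e^(-5)/8 and the denominator is 1/4.
This evaluates to P = 0.8753.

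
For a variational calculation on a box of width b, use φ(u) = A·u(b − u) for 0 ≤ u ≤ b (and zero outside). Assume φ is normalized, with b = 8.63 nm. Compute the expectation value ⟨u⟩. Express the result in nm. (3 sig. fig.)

⟨u⟩ = ∫ u |φ|² du over the full domain.
Expanding the polynomial and integrating term by term, the ratio of the moment integral to the normalization integral gives ⟨u⟩ = b/2.
Putting b = 8.63 gives 4.315.

⟨u⟩ ≈ 4.32 nm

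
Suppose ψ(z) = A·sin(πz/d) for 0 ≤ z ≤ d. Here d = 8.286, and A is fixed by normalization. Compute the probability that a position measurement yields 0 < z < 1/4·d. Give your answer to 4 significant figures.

P ≈ 0.09085

The probability is P = ∫ |ψ|² dz over [0, 1/4·d].
Since A² = 1/(d/2), this is the region integral divided by the full normalization integral.
In terms of u = z/d (A² and the length scale cancel between numerator and denominator), P = [∫_{0}^{1/4} sin(π·u)^2 du] / [∫_{0}^{1} sin(π·u)^2 du].
Using ∫ sin(π·u)^2 du = u/2 - sin(2·π·u)/(4·π), the numerator is 1/8 - 1/(4·π) and the denominator is 1/2.
Taking the ratio, P = (-2 + π)/(4·π).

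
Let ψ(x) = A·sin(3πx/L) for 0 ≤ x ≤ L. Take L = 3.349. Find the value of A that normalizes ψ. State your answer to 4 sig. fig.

A ≈ 0.7728

We need A² ∫|f|² dx = 1, taking the integral from 0 to L.
With ∫₀^L sin²(nπx/L) dx = L/2, the integral (without the A² prefactor) comes out to L/2.
Hence A² = 1/[L/2].
With L = 3.349: A² = 0.59719 and A = 0.77278.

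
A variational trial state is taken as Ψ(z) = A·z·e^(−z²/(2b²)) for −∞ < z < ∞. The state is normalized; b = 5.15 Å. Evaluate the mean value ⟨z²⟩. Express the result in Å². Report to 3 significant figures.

⟨z²⟩ = ∫ z^2 |Ψ|² dz over the full domain.
Evaluating both integrals, ⟨z²⟩ = 3·b^2/2.
Putting b = 5.15 gives 39.78.

⟨z^2⟩ ≈ 39.8 Å^2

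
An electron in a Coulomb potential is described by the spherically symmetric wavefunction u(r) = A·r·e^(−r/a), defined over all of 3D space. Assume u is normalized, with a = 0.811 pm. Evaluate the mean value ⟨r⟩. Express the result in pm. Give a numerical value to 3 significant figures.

The expectation value is the |u|²-weighted average of r: ∫ r|u|² 4πr² dr.
Since the A² factors cancel between numerator and denominator, ⟨r⟩ = 5·a/2.
With a = 0.811, ⟨r⟩ = 2.028.

⟨r⟩ ≈ 2.03 pm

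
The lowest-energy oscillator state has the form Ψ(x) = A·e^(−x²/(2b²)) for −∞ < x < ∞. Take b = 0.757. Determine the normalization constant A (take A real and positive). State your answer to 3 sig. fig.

We need A² ∫|f|² dx = 1, taking the integral from −∞ to ∞.
With Ψ = A·e^(−x²/(2b²)), the integral evaluates to A²·[√(π)·b].
So A² = (√(π)·b)^(−1).
Plugging in b = 0.757 yields A = 0.8633.

A ≈ 0.863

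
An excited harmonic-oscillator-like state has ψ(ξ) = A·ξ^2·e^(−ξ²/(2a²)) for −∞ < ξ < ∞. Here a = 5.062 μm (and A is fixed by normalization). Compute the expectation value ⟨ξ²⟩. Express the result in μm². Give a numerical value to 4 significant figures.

⟨ξ^2⟩ ≈ 64.06 μm^2

By definition ⟨ξ²⟩ = ∫ ξ^2 |ψ(ξ)|² dξ.
Differentiating ∫e^(−αξ²) dξ = √(π/α) under α to get the higher moments, the ratio of the moment integral to the normalization integral gives ⟨ξ²⟩ = 5·a^2/2.
Putting a = 5.062 gives 64.060.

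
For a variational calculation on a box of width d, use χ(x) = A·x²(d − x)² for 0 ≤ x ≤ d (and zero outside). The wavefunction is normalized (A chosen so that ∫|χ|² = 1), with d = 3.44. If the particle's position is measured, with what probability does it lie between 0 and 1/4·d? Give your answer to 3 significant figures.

P ≈ 0.0489

|χ|² is the probability density, so P = ∫_{0}^{1/4·d} |χ|² dx.
With A² fixed by ∫|χ|² = 1, i.e. A² = (d^9/630)^(−1), substitute and integrate.
Let u = x/d; then A² and the length scale cancel, so P = ∫_{0}^{1/4} u^4·(1 - u)^4 du ÷ ∫_{0}^{1} u^4·(1 - u)^4 du.
With ∫ u^4·(1 - u)^4 du = u^5·(70·u^4 - 315·u^3 + 540·u^2 - 420·u + 126)/630 + C, the region integral is ≈ 0.000077662 and the full one is 1/630.
The result is P = 0.04893.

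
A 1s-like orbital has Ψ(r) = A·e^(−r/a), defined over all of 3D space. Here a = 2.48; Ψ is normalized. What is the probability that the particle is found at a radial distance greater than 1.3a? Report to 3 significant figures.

Integrate the radial probability density 4πr²|Ψ|² over r > 1.3a.
The full normalization integral is A²·[π·a^3] = 1, fixing A².
Substituting u = r/a, A², 4π and the length scale all cancel in the ratio: P = ∫_{1.3}^{∞} u^2·e^(-2·u) du / ∫_{0}^{∞} u^2·e^(-2·u) du.
An antiderivative of u^2·e^(-2·u) is -(2·u^2 + 2·u + 1)·e^(-2·u)/4; evaluating from 1.3 to ∞ gives 349·e^(-13/5)/200, while the full integral is 1/4.
Taking the ratio yields P = 0.5184.

P ≈ 0.518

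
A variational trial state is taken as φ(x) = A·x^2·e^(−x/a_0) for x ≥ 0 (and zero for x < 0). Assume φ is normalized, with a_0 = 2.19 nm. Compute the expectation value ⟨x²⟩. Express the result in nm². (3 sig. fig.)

⟨x^2⟩ ≈ 36.0 nm^2

⟨x²⟩ = ∫ x^2 |φ|² dx over the full domain.
With ∫₀^∞ x^6 e^(−αx) dx = 6!/α^7, evaluating both integrals, ⟨x²⟩ = 15·a_0^2/2.
With a_0 = 2.19, ⟨x^2⟩ = 35.97.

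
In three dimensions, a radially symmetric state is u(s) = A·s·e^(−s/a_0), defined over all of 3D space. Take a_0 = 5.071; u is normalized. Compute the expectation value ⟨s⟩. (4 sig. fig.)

⟨s⟩ ≈ 12.68

The expectation value is the |u|²-weighted average of s: ∫ s|u|² 4πs² ds.
Evaluating both integrals, ⟨s⟩ = 5·a_0/2.
Putting a_0 = 5.071 gives 12.678.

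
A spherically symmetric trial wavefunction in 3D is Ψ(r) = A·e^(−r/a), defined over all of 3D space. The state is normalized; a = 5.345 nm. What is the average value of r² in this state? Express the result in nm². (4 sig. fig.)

⟨r^2⟩ ≈ 85.71 nm^2

By definition ⟨r²⟩ = ∫ r^2 |Ψ(r)|² 4πr² dr.
Evaluating both integrals, ⟨r²⟩ = 3·a^2.
With a = 5.345, ⟨r^2⟩ = 85.707.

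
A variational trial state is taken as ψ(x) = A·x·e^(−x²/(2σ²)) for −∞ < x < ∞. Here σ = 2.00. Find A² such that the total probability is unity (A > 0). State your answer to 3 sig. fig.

A^2 ≈ 0.141

We need A² ∫|f|² dx = 1, taking the integral from −∞ to ∞.
With ∫_{−∞}^{∞} x^(2m) e^(−αx²) dx = (2m−1)!!·√π / (2^m α^(m+1/2)), carrying out the integral gives A² · √(π)·σ^3/2.
Setting this equal to 1 gives A² = 1/(√(π)·σ^3/2).
With σ = 2.00: A² = 0.1410 and A = 0.3756.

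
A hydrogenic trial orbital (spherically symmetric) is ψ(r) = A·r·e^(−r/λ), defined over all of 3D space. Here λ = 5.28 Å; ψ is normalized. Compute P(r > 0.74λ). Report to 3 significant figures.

P ≈ 0.982

With dV = 4πr²dr, the probability is ∫|ψ|² dV over r > 0.74λ.
Normalization gives A² = 1/(3·π·λ^5).
In terms of u = r/λ (A², 4π and the length scale all cancel between numerator and denominator), P = [∫_{0.74}^{∞} u^4·e^(-2·u) du] / [∫_{0}^{∞} u^4·e^(-2·u) du].
Using ∫ u^4·e^(-2·u) du = -(u^4/2 + u^3 + 3·u^2/2 + 3·u/2 + 3/4)·e^(-2·u), the numerator is ≈ 0.73676 and the denominator is 3/4.
This evaluates to P = 0.9823.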